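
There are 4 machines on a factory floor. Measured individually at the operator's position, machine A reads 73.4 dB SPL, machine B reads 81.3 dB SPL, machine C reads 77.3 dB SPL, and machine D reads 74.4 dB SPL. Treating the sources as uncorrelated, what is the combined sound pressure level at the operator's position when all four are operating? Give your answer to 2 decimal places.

Uncorrelated sources add in intensity (power), not in dB.
L_total = 10·log₁₀(10^(73.4/10) + 10^(81.3/10) + 10^(77.3/10) + 10^(74.4/10)) = 10·log₁₀(238000000) = 83.77 dB SPL.

83.77 dB SPL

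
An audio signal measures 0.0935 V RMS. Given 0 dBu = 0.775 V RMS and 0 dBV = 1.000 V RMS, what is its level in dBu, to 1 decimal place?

dBu = 20·log₁₀(V / 0.775 V).
20·log₁₀(0.0935/0.775) = -18.4 dBu.

-18.4 dBu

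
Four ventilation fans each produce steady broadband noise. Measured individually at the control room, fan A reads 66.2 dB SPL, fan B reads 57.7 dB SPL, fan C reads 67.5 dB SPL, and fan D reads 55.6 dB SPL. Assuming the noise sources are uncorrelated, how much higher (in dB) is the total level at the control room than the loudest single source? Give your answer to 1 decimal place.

Uncorrelated sources add in intensity (power), not in dB.
L_total = 10·log₁₀(10^(66.2/10) + 10^(57.7/10) + 10^(67.5/10) + 10^(55.6/10)) = 70.31 dB SPL.
Excess over the loudest (67.5 dB): 70.31 − 67.5 = 2.8 dB.

2.8 dB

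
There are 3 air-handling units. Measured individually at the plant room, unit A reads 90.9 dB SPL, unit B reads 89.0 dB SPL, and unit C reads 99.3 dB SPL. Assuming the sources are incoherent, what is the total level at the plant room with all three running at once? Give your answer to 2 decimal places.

100.23 dB SPL

Incoherent sources sum as intensities:
L_total = 10·log₁₀(10^(90.9/10) + 10^(89.0/10) + 10^(99.3/10)) = 10·log₁₀(10536000000) = 100.23 dB SPL.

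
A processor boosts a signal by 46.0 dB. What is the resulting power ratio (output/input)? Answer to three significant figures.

39800

Power ratio = 10^(dB/10).
10^(46.0/10) = 10^(4.600) = 39800.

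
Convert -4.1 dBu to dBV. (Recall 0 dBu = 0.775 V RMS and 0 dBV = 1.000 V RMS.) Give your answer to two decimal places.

-6.31 dBV

The offset between the scales is 20·log₁₀(0.775/1.000) = −2.214 dB.
So dBV = -4.1 − 2.214 = -6.31 dBV.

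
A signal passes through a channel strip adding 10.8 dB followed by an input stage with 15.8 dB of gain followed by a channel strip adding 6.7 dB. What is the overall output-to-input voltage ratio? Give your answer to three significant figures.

Net gain = 10.8 + 15.8 + 6.7 = 33.3 dB.
Voltage ratio = 10^(33.3/20) = 46.2.

46.2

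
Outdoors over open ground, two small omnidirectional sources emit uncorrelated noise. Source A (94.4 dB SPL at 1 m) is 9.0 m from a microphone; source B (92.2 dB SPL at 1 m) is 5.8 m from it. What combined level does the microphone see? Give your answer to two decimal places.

79.21 dB SPL

At the listener: L_A = 94.4 − 20·log₁₀(9.0) = 75.315 dB; L_B = 92.2 − 20·log₁₀(5.8) = 76.931 dB.
Combined: 10·log₁₀(10^(75.315/10)+10^(76.931/10)) = 79.21 dB SPL.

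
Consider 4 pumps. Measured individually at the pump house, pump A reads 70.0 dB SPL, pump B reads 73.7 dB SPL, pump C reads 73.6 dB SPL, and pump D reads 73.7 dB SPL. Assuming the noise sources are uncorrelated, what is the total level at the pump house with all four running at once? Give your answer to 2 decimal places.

79.02 dB SPL

Add the sources as powers (linear), then convert back to dB:
L_total = 10·log₁₀(10^(70.0/10) + 10^(73.7/10) + 10^(73.6/10) + 10^(73.7/10)) = 10·log₁₀(79790000) = 79.02 dB SPL.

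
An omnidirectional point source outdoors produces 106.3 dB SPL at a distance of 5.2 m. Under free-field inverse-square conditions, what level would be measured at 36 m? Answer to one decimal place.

Inverse-square spreading gives ΔL = −20·log₁₀(d₂/d₁).
ΔL = −20·log₁₀(36/5.2) = -16.81 dB, so L₂ = 106.3 + (-16.81) = 89.5 dB SPL.

89.5 dB SPL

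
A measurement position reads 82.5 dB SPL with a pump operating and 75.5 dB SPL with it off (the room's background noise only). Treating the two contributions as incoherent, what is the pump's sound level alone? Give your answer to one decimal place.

81.5 dB SPL

Remove the background by subtracting linear intensities:
L_src = 10·log₁₀(10^(82.5/10) − 10^(75.5/10)) = 10·log₁₀(142300000) = 81.5 dB SPL.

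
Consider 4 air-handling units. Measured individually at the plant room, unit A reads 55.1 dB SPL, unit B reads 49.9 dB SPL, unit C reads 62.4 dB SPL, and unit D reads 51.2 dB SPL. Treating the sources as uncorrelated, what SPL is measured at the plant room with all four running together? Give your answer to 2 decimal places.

63.60 dB SPL

Add the sources as powers (linear), then convert back to dB:
L_total = 10·log₁₀(10^(55.1/10) + 10^(49.9/10) + 10^(62.4/10) + 10^(51.2/10)) = 10·log₁₀(2291000) = 63.60 dB SPL.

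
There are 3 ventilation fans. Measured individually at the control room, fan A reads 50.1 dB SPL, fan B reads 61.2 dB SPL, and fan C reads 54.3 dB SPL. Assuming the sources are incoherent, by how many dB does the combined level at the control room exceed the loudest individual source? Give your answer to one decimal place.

1.1 dB

Add the sources as powers (linear), then convert back to dB:
L_total = 10·log₁₀(10^(50.1/10) + 10^(61.2/10) + 10^(54.3/10)) = 62.28 dB SPL.
Excess over the loudest (61.2 dB): 62.28 − 61.2 = 1.1 dB.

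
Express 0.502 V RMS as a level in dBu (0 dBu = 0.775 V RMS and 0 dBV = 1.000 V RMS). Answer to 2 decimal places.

-3.77 dBu

dBu = 20·log₁₀(V / 0.775 V).
20·log₁₀(0.502/0.775) = -3.77 dBu.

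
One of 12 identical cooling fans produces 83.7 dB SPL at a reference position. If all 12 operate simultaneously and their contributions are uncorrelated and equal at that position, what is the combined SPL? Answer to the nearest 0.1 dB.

12 equal incoherent sources raise the level by 10·log₁₀(12) = 10.79 dB.
L_total = 83.7 + 10.79 = 94.5 dB SPL.

94.5 dB SPL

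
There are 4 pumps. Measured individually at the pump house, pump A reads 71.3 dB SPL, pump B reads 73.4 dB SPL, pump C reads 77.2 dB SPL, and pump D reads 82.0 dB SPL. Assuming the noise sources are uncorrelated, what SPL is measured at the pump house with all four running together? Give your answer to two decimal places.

83.92 dB SPL

Uncorrelated sources add in intensity (power), not in dB.
L_total = 10·log₁₀(10^(71.3/10) + 10^(73.4/10) + 10^(77.2/10) + 10^(82.0/10)) = 10·log₁₀(246300000) = 83.92 dB SPL.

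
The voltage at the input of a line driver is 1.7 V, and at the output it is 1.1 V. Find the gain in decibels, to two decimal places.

Voltage is an amplitude quantity, so gain = 20·log₁₀(V_out/V_in).
20·log₁₀(1.1/1.7) = 20·log₁₀(0.6471) = -3.78 dB.

-3.78 dB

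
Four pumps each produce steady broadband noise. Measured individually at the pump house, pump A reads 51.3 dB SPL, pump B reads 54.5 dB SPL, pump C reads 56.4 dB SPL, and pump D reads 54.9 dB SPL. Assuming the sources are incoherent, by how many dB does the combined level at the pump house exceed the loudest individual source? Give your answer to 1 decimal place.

4.3 dB

Add the sources as powers (linear), then convert back to dB:
L_total = 10·log₁₀(10^(51.3/10) + 10^(54.5/10) + 10^(56.4/10) + 10^(54.9/10)) = 60.65 dB SPL.
Excess over the loudest (56.4 dB): 60.65 − 56.4 = 4.3 dB.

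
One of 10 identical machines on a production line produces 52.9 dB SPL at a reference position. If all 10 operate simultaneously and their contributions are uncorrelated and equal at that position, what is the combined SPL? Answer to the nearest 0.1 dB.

10 equal incoherent sources raise the level by 10·log₁₀(10) = 10.00 dB.
L_total = 52.9 + 10.00 = 62.9 dB SPL.

62.9 dB SPL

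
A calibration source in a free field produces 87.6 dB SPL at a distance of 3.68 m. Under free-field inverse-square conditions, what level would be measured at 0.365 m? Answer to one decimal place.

Free-field point source: level drops by 20·log₁₀ of the distance ratio.
ΔL = −20·log₁₀(0.365/3.68) = 20.07 dB, so L₂ = 87.6 + (20.07) = 107.7 dB SPL.

107.7 dB SPL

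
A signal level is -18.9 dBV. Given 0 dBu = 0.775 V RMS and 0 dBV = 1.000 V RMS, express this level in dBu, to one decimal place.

The offset between the scales is 20·log₁₀(0.775/1.000) = −2.214 dB.
So dBu = -18.9 + 2.214 = -16.7 dBu.

-16.7 dBu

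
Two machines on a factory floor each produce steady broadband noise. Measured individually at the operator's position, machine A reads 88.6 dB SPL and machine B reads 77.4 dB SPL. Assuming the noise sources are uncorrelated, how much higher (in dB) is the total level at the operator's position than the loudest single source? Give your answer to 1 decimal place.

0.3 dB

Incoherent sources sum as intensities:
L_total = 10·log₁₀(10^(88.6/10) + 10^(77.4/10)) = 88.92 dB SPL.
Excess over the loudest (88.6 dB): 88.92 − 88.6 = 0.3 dB.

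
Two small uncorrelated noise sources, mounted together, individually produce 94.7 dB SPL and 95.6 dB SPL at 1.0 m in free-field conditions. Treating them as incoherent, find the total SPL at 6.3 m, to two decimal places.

82.20 dB SPL

Combined at 1.0 m: 10·log₁₀(10^(94.7/10)+10^(95.6/10)) = 98.184 dB SPL.
Then apply −20·log₁₀(6.3/1.0) = -15.987 dB → 82.20 dB SPL.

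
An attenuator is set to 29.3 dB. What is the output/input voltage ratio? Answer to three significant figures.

Voltage ratio = 10^(dB/20).
10^(-29.3/20) = 10^(-1.465) = 0.0343.

0.0343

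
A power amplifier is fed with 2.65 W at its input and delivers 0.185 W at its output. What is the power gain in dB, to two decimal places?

-11.56 dB

For a power ratio, dB = 10·log₁₀(P₂/P₁).
10·log₁₀(0.185/2.65) = 10·log₁₀(0.06981) = -11.56 dB.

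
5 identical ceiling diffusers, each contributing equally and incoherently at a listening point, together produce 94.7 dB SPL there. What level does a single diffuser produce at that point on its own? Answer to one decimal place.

87.7 dB SPL

5 equal incoherent sources add 10·log₁₀(5) = 6.99 dB over one source.
L_one = 94.7 − 6.99 = 87.7 dB SPL.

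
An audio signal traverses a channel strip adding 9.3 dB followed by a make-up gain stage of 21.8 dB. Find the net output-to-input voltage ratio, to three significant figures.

35.9

Net gain = 9.3 + 21.8 = 31.1 dB.
Voltage ratio = 10^(31.1/20) = 35.9.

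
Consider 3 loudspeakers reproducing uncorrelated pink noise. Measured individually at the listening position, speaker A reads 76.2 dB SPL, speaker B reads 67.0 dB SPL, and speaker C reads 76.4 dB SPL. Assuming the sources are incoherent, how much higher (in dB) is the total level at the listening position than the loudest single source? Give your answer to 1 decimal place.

3.2 dB

Incoherent sources sum as intensities:
L_total = 10·log₁₀(10^(76.2/10) + 10^(67.0/10) + 10^(76.4/10)) = 79.56 dB SPL.
Excess over the loudest (76.4 dB): 79.56 − 76.4 = 3.2 dB.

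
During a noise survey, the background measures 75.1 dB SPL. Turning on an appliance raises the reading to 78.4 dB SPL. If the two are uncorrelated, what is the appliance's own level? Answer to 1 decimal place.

Remove the background by subtracting linear intensities:
L_src = 10·log₁₀(10^(78.4/10) − 10^(75.1/10)) = 10·log₁₀(36820000) = 75.7 dB SPL.

75.7 dB SPL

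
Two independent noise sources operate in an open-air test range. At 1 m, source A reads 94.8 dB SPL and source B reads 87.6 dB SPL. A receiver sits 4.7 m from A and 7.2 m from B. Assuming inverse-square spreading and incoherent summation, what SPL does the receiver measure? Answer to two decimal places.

81.70 dB SPL

At the listener: L_A = 94.8 − 20·log₁₀(4.7) = 81.358 dB; L_B = 87.6 − 20·log₁₀(7.2) = 70.453 dB.
Combined: 10·log₁₀(10^(81.358/10)+10^(70.453/10)) = 81.70 dB SPL.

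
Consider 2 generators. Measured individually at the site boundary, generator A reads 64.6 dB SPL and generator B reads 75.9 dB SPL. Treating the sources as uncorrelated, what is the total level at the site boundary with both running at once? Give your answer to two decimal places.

Uncorrelated sources add in intensity (power), not in dB.
L_total = 10·log₁₀(10^(64.6/10) + 10^(75.9/10)) = 10·log₁₀(41790000) = 76.21 dB SPL.

76.21 dB SPL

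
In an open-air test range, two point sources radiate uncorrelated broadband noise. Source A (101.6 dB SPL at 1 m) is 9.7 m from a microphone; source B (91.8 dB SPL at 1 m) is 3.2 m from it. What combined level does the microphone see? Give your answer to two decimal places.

At the listener: L_A = 101.6 − 20·log₁₀(9.7) = 81.865 dB; L_B = 91.8 − 20·log₁₀(3.2) = 81.697 dB.
Combined: 10·log₁₀(10^(81.865/10)+10^(81.697/10)) = 84.79 dB SPL.

84.79 dB SPL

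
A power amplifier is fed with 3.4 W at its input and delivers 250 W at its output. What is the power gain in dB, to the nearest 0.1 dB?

Power ratio → dB uses the 10·log₁₀ form:
10·log₁₀(250/3.4) = 10·log₁₀(73.53) = 18.7 dB.

18.7 dB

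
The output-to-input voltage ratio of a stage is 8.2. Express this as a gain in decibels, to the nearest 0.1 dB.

Voltage is an amplitude quantity, so gain = 20·log₁₀(V_out/V_in).
20·log₁₀(8.2) = 18.3 dB.

18.3 dB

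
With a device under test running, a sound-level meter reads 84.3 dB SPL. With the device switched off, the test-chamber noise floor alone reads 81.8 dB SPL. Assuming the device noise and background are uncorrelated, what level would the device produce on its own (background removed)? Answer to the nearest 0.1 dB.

80.7 dB SPL

Background correction is a power subtraction:
L_src = 10·log₁₀(10^(84.3/10) − 10^(81.8/10)) = 10·log₁₀(117800000) = 80.7 dB SPL.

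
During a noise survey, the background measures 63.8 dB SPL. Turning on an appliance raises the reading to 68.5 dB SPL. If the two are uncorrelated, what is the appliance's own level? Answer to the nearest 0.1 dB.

Subtract intensities: L_src = 10·log₁₀(10^(L_total/10) − 10^(L_bg/10)).
L_src = 10·log₁₀(10^(68.5/10) − 10^(63.8/10)) = 10·log₁₀(4681000) = 66.7 dB SPL.

66.7 dB SPL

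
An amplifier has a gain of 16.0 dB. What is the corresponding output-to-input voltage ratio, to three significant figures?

6.31

Voltage ratio = 10^(dB/20).
10^(16.0/20) = 10^(0.8000) = 6.31.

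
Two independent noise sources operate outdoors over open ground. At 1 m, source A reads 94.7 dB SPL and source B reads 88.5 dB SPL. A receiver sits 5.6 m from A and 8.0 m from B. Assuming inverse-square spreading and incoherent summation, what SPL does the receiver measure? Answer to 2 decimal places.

At the listener: L_A = 94.7 − 20·log₁₀(5.6) = 79.736 dB; L_B = 88.5 − 20·log₁₀(8.0) = 70.438 dB.
Combined: 10·log₁₀(10^(79.736/10)+10^(70.438/10)) = 80.22 dB SPL.

80.22 dB SPL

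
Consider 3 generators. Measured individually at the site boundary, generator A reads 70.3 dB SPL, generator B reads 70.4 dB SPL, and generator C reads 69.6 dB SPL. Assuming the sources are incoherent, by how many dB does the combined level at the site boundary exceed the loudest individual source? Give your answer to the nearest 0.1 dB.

Uncorrelated sources add in intensity (power), not in dB.
L_total = 10·log₁₀(10^(70.3/10) + 10^(70.4/10) + 10^(69.6/10)) = 74.89 dB SPL.
Excess over the loudest (70.4 dB): 74.89 − 70.4 = 4.5 dB.

4.5 dB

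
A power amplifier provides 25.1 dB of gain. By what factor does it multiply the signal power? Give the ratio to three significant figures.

Power ratio = 10^(dB/10).
10^(25.1/10) = 10^(2.510) = 324.

324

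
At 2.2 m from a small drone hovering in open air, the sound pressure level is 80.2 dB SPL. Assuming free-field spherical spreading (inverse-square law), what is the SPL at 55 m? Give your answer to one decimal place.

Free-field point source: level drops by 20·log₁₀ of the distance ratio.
ΔL = −20·log₁₀(55/2.2) = -27.96 dB, so L₂ = 80.2 + (-27.96) = 52.2 dB SPL.

52.2 dB SPL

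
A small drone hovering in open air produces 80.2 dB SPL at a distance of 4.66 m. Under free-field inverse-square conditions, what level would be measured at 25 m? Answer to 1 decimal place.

Inverse-square spreading gives ΔL = −20·log₁₀(d₂/d₁).
ΔL = −20·log₁₀(25/4.66) = -14.59 dB, so L₂ = 80.2 + (-14.59) = 65.6 dB SPL.

65.6 dB SPL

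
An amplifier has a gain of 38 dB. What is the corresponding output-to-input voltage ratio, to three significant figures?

Voltage ratio = 10^(dB/20).
10^(38/20) = 10^(1.900) = 79.4.

79.4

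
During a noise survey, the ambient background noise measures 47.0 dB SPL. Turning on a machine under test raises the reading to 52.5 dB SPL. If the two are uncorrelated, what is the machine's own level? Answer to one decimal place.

51.1 dB SPL

Remove the background by subtracting linear intensities:
L_src = 10·log₁₀(10^(52.5/10) − 10^(47.0/10)) = 10·log₁₀(127700) = 51.1 dB SPL.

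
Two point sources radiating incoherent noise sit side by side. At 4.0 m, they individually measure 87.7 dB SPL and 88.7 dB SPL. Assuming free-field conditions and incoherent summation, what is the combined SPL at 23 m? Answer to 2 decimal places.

Combined at 4.0 m: 10·log₁₀(10^(87.7/10)+10^(88.7/10)) = 91.239 dB SPL.
Then apply −20·log₁₀(23/4.0) = -15.193 dB → 76.05 dB SPL.

76.05 dB SPL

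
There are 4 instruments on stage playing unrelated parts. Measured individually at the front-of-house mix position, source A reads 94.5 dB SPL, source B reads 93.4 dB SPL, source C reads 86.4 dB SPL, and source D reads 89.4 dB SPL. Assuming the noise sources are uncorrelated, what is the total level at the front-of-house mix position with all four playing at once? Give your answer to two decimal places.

Incoherent sources sum as intensities:
L_total = 10·log₁₀(10^(94.5/10) + 10^(93.4/10) + 10^(86.4/10) + 10^(89.4/10)) = 10·log₁₀(6314000000) = 98.00 dB SPL.

98.00 dB SPL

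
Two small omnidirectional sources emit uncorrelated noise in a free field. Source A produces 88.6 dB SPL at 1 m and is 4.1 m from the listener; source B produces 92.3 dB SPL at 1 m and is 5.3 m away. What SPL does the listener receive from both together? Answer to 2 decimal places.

At the listener: L_A = 88.6 − 20·log₁₀(4.1) = 76.344 dB; L_B = 92.3 − 20·log₁₀(5.3) = 77.814 dB.
Combined: 10·log₁₀(10^(76.344/10)+10^(77.814/10)) = 80.15 dB SPL.

80.15 dB SPL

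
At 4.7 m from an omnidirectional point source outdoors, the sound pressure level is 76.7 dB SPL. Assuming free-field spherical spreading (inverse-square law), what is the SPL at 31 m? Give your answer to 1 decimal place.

Free-field point source: level drops by 20·log₁₀ of the distance ratio.
ΔL = −20·log₁₀(31/4.7) = -16.39 dB, so L₂ = 76.7 + (-16.39) = 60.3 dB SPL.

60.3 dB SPL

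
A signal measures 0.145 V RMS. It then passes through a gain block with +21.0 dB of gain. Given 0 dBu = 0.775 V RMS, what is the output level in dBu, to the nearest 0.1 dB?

Input level: 20·log₁₀(0.145/0.775) = -14.56 dBu.
Output: -14.56 + 21.0 = +6.4 dBu.

+6.4 dBu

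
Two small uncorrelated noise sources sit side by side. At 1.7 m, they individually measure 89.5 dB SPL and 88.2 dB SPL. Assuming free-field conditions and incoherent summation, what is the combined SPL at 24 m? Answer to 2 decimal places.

Combined at 1.7 m: 10·log₁₀(10^(89.5/10)+10^(88.2/10)) = 91.909 dB SPL.
Then apply −20·log₁₀(24/1.7) = -22.995 dB → 68.91 dB SPL.

68.91 dB SPL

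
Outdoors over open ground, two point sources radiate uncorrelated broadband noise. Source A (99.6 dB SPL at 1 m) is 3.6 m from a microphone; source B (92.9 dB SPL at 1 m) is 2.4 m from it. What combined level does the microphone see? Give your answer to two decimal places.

90.18 dB SPL

At the listener: L_A = 99.6 − 20·log₁₀(3.6) = 88.474 dB; L_B = 92.9 − 20·log₁₀(2.4) = 85.296 dB.
Combined: 10·log₁₀(10^(88.474/10)+10^(85.296/10)) = 90.18 dB SPL.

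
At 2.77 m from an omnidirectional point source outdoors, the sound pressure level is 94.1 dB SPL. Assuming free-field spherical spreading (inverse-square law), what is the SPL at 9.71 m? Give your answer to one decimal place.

83.2 dB SPL

Inverse-square spreading gives ΔL = −20·log₁₀(d₂/d₁).
ΔL = −20·log₁₀(9.71/2.77) = -10.89 dB, so L₂ = 94.1 + (-10.89) = 83.2 dB SPL.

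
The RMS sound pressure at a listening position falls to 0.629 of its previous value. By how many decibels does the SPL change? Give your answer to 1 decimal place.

-4.0 dB

SPL change from a pressure ratio uses the 20·log₁₀ form:
20·log₁₀(0.629) = -4.0 dB.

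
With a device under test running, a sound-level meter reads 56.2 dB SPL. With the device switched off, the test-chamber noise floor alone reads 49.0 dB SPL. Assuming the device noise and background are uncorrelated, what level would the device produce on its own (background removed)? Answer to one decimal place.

Subtract intensities: L_src = 10·log₁₀(10^(L_total/10) − 10^(L_bg/10)).
L_src = 10·log₁₀(10^(56.2/10) − 10^(49.0/10)) = 10·log₁₀(337400) = 55.3 dB SPL.

55.3 dB SPL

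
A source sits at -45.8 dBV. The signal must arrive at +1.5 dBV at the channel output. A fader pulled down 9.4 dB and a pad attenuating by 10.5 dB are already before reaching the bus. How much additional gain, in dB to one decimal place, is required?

67.2 dB

The required make-up gain is the shortfall in the dB sum.
G = +1.5 − (-45.8) + 9.4 + 10.5 = 67.2 dB.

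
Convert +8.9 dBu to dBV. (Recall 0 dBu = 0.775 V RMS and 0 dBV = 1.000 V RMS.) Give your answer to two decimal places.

+6.69 dBV

The offset between the scales is 20·log₁₀(0.775/1.000) = −2.214 dB.
So dBV = +8.9 − 2.214 = +6.69 dBV.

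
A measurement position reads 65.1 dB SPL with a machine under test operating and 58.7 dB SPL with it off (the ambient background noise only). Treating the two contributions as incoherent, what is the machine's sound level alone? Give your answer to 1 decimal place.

64.0 dB SPL

Background correction is a power subtraction:
L_src = 10·log₁₀(10^(65.1/10) − 10^(58.7/10)) = 10·log₁₀(2495000) = 64.0 dB SPL.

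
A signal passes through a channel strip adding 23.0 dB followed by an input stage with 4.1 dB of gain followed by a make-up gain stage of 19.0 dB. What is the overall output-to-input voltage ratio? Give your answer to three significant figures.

Net gain = 23.0 + 4.1 + 19.0 = 46.1 dB.
Voltage ratio = 10^(46.1/20) = 202.

202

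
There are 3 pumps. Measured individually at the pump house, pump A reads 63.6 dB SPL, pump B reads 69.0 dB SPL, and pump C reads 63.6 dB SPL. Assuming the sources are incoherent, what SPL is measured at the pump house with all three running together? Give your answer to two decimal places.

Uncorrelated sources add in intensity (power), not in dB.
L_total = 10·log₁₀(10^(63.6/10) + 10^(69.0/10) + 10^(63.6/10)) = 10·log₁₀(12530000) = 70.98 dB SPL.

70.98 dB SPL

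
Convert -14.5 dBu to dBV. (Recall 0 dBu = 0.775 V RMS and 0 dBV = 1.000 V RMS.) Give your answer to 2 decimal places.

-16.71 dBV

The offset between the scales is 20·log₁₀(0.775/1.000) = −2.214 dB.
So dBV = -14.5 − 2.214 = -16.71 dBV.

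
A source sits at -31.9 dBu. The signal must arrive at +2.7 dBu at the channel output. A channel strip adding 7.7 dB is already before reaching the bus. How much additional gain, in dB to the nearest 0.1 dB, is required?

26.9 dB

The required make-up gain is the shortfall in the dB sum.
G = +2.7 − (-31.9) − 7.7 = 26.9 dB.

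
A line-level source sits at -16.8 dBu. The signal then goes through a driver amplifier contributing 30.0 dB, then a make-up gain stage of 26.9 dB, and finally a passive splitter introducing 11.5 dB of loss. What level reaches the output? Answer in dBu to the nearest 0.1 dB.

Gain stages sum in dB:
-16.8 + 30.0 + 26.9 − 11.5 = +28.6 dBu.

+28.6 dBu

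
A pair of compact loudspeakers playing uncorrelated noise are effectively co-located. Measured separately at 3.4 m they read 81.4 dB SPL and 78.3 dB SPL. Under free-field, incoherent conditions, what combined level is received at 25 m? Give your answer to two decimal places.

Combined at 3.4 m: 10·log₁₀(10^(81.4/10)+10^(78.3/10)) = 83.131 dB SPL.
Then apply −20·log₁₀(25/3.4) = -17.329 dB → 65.80 dB SPL.

65.80 dB SPL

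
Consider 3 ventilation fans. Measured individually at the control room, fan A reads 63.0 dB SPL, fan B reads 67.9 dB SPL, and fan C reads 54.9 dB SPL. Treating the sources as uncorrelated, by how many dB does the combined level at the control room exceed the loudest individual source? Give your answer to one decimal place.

1.4 dB

Add the sources as powers (linear), then convert back to dB:
L_total = 10·log₁₀(10^(63.0/10) + 10^(67.9/10) + 10^(54.9/10)) = 69.28 dB SPL.
Excess over the loudest (67.9 dB): 69.28 − 67.9 = 1.4 dB.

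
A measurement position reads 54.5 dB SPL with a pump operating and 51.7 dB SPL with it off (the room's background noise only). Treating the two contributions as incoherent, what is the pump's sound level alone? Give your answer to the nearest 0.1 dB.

51.3 dB SPL

Background correction is a power subtraction:
L_src = 10·log₁₀(10^(54.5/10) − 10^(51.7/10)) = 10·log₁₀(133900) = 51.3 dB SPL.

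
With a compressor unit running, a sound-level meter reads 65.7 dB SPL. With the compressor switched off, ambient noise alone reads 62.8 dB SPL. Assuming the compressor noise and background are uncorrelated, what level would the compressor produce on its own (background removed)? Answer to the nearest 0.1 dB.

Remove the background by subtracting linear intensities:
L_src = 10·log₁₀(10^(65.7/10) − 10^(62.8/10)) = 10·log₁₀(1810000) = 62.6 dB SPL.

62.6 dB SPL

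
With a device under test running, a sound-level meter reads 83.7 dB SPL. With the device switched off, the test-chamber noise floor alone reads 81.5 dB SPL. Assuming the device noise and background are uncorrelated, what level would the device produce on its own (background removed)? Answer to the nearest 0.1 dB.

79.7 dB SPL

Remove the background by subtracting linear intensities:
L_src = 10·log₁₀(10^(83.7/10) − 10^(81.5/10)) = 10·log₁₀(93170000) = 79.7 dB SPL.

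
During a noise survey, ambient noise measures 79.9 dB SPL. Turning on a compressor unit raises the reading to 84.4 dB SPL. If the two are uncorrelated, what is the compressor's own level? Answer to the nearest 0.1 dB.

Subtract intensities: L_src = 10·log₁₀(10^(L_total/10) − 10^(L_bg/10)).
L_src = 10·log₁₀(10^(84.4/10) − 10^(79.9/10)) = 10·log₁₀(177700000) = 82.5 dB SPL.

82.5 dB SPL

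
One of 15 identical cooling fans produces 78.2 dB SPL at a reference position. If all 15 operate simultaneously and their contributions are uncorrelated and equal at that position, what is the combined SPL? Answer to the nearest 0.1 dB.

90.0 dB SPL

15 equal incoherent sources raise the level by 10·log₁₀(15) = 11.76 dB.
L_total = 78.2 + 11.76 = 90.0 dB SPL.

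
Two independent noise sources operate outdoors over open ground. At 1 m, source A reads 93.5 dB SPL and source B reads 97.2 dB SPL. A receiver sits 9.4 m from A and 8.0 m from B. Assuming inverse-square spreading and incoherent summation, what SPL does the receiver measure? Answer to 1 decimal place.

At the listener: L_A = 93.5 − 20·log₁₀(9.4) = 74.04 dB; L_B = 97.2 − 20·log₁₀(8.0) = 79.14 dB.
Combined: 10·log₁₀(10^(74.04/10)+10^(79.14/10)) = 80.3 dB SPL.

80.3 dB SPL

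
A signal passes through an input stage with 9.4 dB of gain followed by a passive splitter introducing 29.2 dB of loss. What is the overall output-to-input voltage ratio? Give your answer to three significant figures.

Net gain = 9.4 + (−29.2) = -19.8 dB.
Voltage ratio = 10^(-19.8/20) = 0.102.

0.102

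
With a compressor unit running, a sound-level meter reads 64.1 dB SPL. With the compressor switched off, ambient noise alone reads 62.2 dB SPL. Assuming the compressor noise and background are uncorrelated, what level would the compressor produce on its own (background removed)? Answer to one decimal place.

59.6 dB SPL

Remove the background by subtracting linear intensities:
L_src = 10·log₁₀(10^(64.1/10) − 10^(62.2/10)) = 10·log₁₀(910800) = 59.6 dB SPL.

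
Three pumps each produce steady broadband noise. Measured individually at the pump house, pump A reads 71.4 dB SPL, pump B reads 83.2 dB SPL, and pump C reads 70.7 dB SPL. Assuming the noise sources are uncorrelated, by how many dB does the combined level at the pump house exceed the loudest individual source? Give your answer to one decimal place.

0.5 dB

Incoherent sources sum as intensities:
L_total = 10·log₁₀(10^(71.4/10) + 10^(83.2/10) + 10^(70.7/10)) = 83.70 dB SPL.
Excess over the loudest (83.2 dB): 83.70 − 83.2 = 0.5 dB.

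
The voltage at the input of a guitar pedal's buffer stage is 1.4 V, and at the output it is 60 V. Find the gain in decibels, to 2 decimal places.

32.64 dB

For a voltage ratio, dB = 20·log₁₀(V₂/V₁).
20·log₁₀(60/1.4) = 20·log₁₀(42.86) = 32.64 dB.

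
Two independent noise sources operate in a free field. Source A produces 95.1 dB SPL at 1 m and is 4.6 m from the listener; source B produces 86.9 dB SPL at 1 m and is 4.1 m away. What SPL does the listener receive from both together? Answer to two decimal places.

82.60 dB SPL

At the listener: L_A = 95.1 − 20·log₁₀(4.6) = 81.845 dB; L_B = 86.9 − 20·log₁₀(4.1) = 74.644 dB.
Combined: 10·log₁₀(10^(81.845/10)+10^(74.644/10)) = 82.60 dB SPL.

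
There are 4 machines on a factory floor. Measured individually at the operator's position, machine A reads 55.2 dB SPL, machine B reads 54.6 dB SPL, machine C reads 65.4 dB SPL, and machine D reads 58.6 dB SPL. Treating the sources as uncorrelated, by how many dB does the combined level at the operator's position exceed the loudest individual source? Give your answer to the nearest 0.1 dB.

1.4 dB

Incoherent sources sum as intensities:
L_total = 10·log₁₀(10^(55.2/10) + 10^(54.6/10) + 10^(65.4/10) + 10^(58.6/10)) = 66.82 dB SPL.
Excess over the loudest (65.4 dB): 66.82 − 65.4 = 1.4 dB.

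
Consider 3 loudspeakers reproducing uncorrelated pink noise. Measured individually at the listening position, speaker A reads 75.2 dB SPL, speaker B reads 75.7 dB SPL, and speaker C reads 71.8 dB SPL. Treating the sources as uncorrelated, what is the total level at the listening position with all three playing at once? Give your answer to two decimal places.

79.31 dB SPL

Add the sources as powers (linear), then convert back to dB:
L_total = 10·log₁₀(10^(75.2/10) + 10^(75.7/10) + 10^(71.8/10)) = 10·log₁₀(85400000) = 79.31 dB SPL.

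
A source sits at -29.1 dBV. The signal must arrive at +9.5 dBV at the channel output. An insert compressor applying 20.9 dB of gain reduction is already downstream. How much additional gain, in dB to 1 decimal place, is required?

59.5 dB

The required make-up gain is the shortfall in the dB sum.
G = +9.5 − (-29.1) + 20.9 = 59.5 dB.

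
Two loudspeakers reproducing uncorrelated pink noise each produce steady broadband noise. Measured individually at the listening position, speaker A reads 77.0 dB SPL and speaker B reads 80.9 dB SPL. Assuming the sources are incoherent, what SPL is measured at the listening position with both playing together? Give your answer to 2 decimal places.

82.38 dB SPL

Add the sources as powers (linear), then convert back to dB:
L_total = 10·log₁₀(10^(77.0/10) + 10^(80.9/10)) = 10·log₁₀(173100000) = 82.38 dB SPL.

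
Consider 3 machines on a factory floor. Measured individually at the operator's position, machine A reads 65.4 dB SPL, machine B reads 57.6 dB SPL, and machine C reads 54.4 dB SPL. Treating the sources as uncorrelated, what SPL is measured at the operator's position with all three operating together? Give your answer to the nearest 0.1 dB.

66.4 dB SPL

Incoherent sources sum as intensities:
L_total = 10·log₁₀(10^(65.4/10) + 10^(57.6/10) + 10^(54.4/10)) = 10·log₁₀(4318000) = 66.4 dB SPL.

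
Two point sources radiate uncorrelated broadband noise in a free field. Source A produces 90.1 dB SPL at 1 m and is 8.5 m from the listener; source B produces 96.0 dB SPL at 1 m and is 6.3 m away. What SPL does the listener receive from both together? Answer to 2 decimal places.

At the listener: L_A = 90.1 − 20·log₁₀(8.5) = 71.512 dB; L_B = 96.0 − 20·log₁₀(6.3) = 80.013 dB.
Combined: 10·log₁₀(10^(71.512/10)+10^(80.013/10)) = 80.59 dB SPL.

80.59 dB SPL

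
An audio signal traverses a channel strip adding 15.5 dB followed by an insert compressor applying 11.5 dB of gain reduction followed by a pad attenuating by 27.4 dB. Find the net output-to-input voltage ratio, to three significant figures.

0.0676

Net gain = 15.5 + (−11.5) + (−27.4) = -23.4 dB.
Voltage ratio = 10^(-23.4/20) = 0.0676.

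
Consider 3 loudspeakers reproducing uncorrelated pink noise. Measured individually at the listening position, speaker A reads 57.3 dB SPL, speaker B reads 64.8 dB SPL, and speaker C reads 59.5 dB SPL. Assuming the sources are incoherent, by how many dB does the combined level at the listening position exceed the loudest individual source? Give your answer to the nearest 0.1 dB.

1.7 dB

Uncorrelated sources add in intensity (power), not in dB.
L_total = 10·log₁₀(10^(57.3/10) + 10^(64.8/10) + 10^(59.5/10)) = 66.48 dB SPL.
Excess over the loudest (64.8 dB): 66.48 − 64.8 = 1.7 dB.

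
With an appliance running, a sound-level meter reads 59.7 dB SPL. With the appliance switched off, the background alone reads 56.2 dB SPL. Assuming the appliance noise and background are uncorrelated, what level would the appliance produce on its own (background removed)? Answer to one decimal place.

Remove the background by subtracting linear intensities:
L_src = 10·log₁₀(10^(59.7/10) − 10^(56.2/10)) = 10·log₁₀(516400) = 57.1 dB SPL.

57.1 dB SPL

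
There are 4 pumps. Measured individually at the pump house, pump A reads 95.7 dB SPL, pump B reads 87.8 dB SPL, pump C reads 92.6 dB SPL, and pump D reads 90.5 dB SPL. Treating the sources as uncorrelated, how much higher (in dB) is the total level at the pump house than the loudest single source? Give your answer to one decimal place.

2.9 dB

Uncorrelated sources add in intensity (power), not in dB.
L_total = 10·log₁₀(10^(95.7/10) + 10^(87.8/10) + 10^(92.6/10) + 10^(90.5/10)) = 98.61 dB SPL.
Excess over the loudest (95.7 dB): 98.61 − 95.7 = 2.9 dB.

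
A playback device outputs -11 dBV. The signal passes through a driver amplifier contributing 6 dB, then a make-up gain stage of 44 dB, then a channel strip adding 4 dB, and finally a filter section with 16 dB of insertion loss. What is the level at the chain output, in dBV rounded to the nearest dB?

In dB, series stages simply add:
-11 + 6 + 44 + 4 − 16 = +27 dBV.

+27 dBV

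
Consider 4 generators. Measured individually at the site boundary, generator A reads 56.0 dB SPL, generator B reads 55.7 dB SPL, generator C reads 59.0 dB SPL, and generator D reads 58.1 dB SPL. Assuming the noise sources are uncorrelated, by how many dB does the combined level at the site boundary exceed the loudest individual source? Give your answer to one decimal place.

4.4 dB

Uncorrelated sources add in intensity (power), not in dB.
L_total = 10·log₁₀(10^(56.0/10) + 10^(55.7/10) + 10^(59.0/10) + 10^(58.1/10)) = 63.44 dB SPL.
Excess over the loudest (59.0 dB): 63.44 − 59.0 = 4.4 dB.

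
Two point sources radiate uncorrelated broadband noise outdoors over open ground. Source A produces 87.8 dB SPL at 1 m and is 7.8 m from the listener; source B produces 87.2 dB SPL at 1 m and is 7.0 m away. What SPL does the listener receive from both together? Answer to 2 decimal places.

73.14 dB SPL

At the listener: L_A = 87.8 − 20·log₁₀(7.8) = 69.958 dB; L_B = 87.2 − 20·log₁₀(7.0) = 70.298 dB.
Combined: 10·log₁₀(10^(69.958/10)+10^(70.298/10)) = 73.14 dB SPL.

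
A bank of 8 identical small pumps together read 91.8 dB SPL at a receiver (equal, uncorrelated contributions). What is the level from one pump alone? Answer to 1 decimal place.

82.8 dB SPL

8 equal incoherent sources add 10·log₁₀(8) = 9.03 dB over one source.
L_one = 91.8 − 9.03 = 82.8 dB SPL.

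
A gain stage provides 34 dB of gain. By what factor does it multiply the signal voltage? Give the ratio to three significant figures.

Voltage ratio = 10^(dB/20).
10^(34/20) = 10^(1.700) = 50.1.

50.1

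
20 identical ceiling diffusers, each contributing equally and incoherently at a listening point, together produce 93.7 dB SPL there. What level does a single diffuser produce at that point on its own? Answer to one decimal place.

20 equal incoherent sources add 10·log₁₀(20) = 13.01 dB over one source.
L_one = 93.7 − 13.01 = 80.7 dB SPL.

80.7 dB SPL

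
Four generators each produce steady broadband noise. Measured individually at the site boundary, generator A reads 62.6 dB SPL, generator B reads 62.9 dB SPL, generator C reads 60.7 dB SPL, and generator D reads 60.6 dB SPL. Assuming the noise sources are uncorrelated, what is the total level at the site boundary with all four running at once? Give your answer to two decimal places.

67.85 dB SPL

Uncorrelated sources add in intensity (power), not in dB.
L_total = 10·log₁₀(10^(62.6/10) + 10^(62.9/10) + 10^(60.7/10) + 10^(60.6/10)) = 10·log₁₀(6093000) = 67.85 dB SPL.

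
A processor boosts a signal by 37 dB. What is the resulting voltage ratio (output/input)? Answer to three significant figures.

Voltage ratio = 10^(dB/20).
10^(37/20) = 10^(1.850) = 70.8.

70.8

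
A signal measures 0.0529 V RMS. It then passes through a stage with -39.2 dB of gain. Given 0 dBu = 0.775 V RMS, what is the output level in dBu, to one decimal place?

Input level: 20·log₁₀(0.0529/0.775) = -23.32 dBu.
Output: -23.32 − 39.2 = -62.5 dBu.

-62.5 dBu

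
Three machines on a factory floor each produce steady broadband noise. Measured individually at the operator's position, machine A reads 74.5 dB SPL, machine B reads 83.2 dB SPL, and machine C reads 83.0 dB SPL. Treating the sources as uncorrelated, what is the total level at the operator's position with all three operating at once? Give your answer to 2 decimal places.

86.40 dB SPL

Add the sources as powers (linear), then convert back to dB:
L_total = 10·log₁₀(10^(74.5/10) + 10^(83.2/10) + 10^(83.0/10)) = 10·log₁₀(436600000) = 86.40 dB SPL.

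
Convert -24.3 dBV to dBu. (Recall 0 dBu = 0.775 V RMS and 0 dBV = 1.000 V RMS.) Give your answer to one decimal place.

The offset between the scales is 20·log₁₀(0.775/1.000) = −2.214 dB.
So dBu = -24.3 + 2.214 = -22.1 dBu.

-22.1 dBu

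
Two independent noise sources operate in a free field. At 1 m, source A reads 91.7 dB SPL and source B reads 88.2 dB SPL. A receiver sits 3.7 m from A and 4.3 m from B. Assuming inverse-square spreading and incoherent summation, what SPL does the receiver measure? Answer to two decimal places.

At the listener: L_A = 91.7 − 20·log₁₀(3.7) = 80.336 dB; L_B = 88.2 − 20·log₁₀(4.3) = 75.531 dB.
Combined: 10·log₁₀(10^(80.336/10)+10^(75.531/10)) = 81.58 dB SPL.

81.58 dB SPL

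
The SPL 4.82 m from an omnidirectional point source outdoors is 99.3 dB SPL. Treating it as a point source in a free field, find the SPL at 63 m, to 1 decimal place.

77.0 dB SPL

For a point source in a free field, ΔL = −20·log₁₀(d₂/d₁).
ΔL = −20·log₁₀(63/4.82) = -22.33 dB, so L₂ = 99.3 + (-22.33) = 77.0 dB SPL.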